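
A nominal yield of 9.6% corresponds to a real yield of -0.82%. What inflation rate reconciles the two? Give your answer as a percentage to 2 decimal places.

From (1+r_nom) = (1+r_real)(1+π), we get 1+π = (1 + 9.6%)/(1 − 0.82%) = 1.096/0.9918 ≈ 1.10506.
So π ≈ 10.5062%.

10.51%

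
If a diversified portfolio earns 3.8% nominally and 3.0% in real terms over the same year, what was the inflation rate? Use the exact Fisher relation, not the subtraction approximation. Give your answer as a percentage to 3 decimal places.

0.777%

From (1+r_nom) = (1+r_real)(1+π), we get 1+π = (1 + 3.8%)/(1 + 3.0%) = 1.038/1.030 ≈ 1.00777.
So π ≈ 0.7767%.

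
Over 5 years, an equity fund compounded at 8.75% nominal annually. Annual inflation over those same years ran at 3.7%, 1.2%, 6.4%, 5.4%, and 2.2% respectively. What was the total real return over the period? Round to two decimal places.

Cumulative inflation factor: 1.037 × 1.012 × 1.064 × 1.054 × 1.022 ≈ 1.20280.
Nominal growth factor: 1.52106. Real growth factor = 1.52106 / 1.20280 ≈ 1.26460.
Total real return ≈ 26.4602%.

26.46%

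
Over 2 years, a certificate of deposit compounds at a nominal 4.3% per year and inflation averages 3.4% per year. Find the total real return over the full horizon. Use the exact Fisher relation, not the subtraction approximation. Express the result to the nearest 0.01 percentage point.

The annual real rate is (1+4.3%)/(1+3.4%) − 1 = 0.8704%.
Compounded over 2 years: (1 + 0.008704)^2 − 1 ≈ 0.01748.

1.75%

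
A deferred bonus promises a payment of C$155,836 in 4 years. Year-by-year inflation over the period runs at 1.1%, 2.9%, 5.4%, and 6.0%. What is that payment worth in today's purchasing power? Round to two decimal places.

Price-level factor over 4 years: 1.011 × 1.029 × 1.054 × 1.060 ≈ 1.1622859996.
Purchasing power today: C$155,836 divided by that factor.

C$134,077.15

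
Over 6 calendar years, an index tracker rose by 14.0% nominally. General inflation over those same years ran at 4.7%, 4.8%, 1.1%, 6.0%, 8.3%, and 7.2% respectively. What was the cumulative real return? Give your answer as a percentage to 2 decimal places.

Cumulative inflation factor: 1.047 × 1.048 × 1.011 × 1.060 × 1.083 × 1.072 ≈ 1.36517.
Nominal growth factor: 1.14000. Real growth factor = 1.14000 / 1.36517 ≈ 0.83506.
Total real return ≈ -16.4942%.

-16.49%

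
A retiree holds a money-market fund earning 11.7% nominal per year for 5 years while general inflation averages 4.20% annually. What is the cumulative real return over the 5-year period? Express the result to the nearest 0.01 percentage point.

41.56%

The annual real rate is (1+11.7%)/(1+4.20%) − 1 = 7.1977%.
Compounded over 5 years: (1 + 0.071977)^5 − 1 ≈ 0.41556.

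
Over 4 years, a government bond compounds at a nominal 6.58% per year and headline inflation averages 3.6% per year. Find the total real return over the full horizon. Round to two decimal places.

12.01%

The annual real rate is (1+6.58%)/(1+3.6%) − 1 = 2.8764%.
Compounded over 4 years: (1 + 0.028764)^4 − 1 ≈ 0.12012.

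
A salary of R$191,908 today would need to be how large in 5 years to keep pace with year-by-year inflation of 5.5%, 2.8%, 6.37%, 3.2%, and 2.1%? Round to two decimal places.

Cumulative price-level factor: 1.055 × 1.028 × 1.0637 × 1.032 × 1.021 ≈ 1.2155425696.
Multiplying R$191,908 by the price-level factor gives the future nominal sum.

R$233,272.34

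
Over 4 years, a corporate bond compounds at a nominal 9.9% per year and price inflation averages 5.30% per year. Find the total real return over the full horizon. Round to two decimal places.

The annual real rate is (1+9.9%)/(1+5.30%) − 1 = 4.3685%.
Compounded over 4 years: (1 + 0.043685)^4 − 1 ≈ 0.18653.

18.65%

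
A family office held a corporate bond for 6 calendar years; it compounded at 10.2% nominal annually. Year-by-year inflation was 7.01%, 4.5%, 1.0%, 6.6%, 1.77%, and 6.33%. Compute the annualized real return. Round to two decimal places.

Cumulative inflation factor: 1.0701 × 1.045 × 1.010 × 1.066 × 1.0177 × 1.0633 ≈ 1.30285.
Nominal growth factor: 1.79098. Real growth factor = 1.79098 / 1.30285 ≈ 1.37466.
Annualized: 1.37466^(1/6) − 1 ≈ 0.05447.

5.45%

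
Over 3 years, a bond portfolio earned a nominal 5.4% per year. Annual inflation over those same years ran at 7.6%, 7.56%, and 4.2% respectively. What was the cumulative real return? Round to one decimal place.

-2.9%

Cumulative inflation factor: 1.076 × 1.0756 × 1.042 ≈ 1.20595.
Nominal growth factor: 1.17091. Real growth factor = 1.17091 / 1.20595 ≈ 0.97094.
Total real return ≈ -2.9063%.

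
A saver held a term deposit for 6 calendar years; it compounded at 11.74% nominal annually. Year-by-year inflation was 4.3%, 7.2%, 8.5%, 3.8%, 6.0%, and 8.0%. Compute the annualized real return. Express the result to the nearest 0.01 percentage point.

5.13%

Cumulative inflation factor: 1.043 × 1.072 × 1.085 × 1.038 × 1.060 × 1.080 ≈ 1.44157.
Nominal growth factor: 1.94649. Real growth factor = 1.94649 / 1.44157 ≈ 1.35026.
Annualized: 1.35026^(1/6) − 1 ≈ 0.05132.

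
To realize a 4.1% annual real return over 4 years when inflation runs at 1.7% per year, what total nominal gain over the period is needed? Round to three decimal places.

25.628%

Required annual nominal rate: (1+4.1%)(1+1.7%) − 1 = 5.8697%.
Cumulative over 4 years: (1 + 0.058697)^4 − 1 ≈ 0.25628.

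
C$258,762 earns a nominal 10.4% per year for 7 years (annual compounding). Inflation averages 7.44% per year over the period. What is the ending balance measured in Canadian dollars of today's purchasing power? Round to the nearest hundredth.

Nominal value at maturity: C$258,762 × (1 + 10.4%)^7 ≈ C$517,230.36.
Price-level factor over 7 years: (1 + 7.44%)^7 ≈ 1.6525781169.
Dividing the nominal maturity value by the price-level factor gives the value in today's money.

C$312,983.91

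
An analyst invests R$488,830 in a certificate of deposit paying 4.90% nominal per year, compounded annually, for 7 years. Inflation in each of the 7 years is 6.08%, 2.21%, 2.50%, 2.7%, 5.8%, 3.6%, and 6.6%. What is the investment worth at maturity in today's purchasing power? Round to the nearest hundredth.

Nominal value at maturity: R$488,830 × (1 + 4.90%)^7 ≈ R$683,260.43.
Price-level factor over 7 years: 1.0608 × 1.0221 × 1.0250 × 1.027 × 1.058 × 1.036 × 1.066 ≈ 1.3335946241.
The maturity value deflated by that factor is the answer in today's purchasing power.

R$512,344.92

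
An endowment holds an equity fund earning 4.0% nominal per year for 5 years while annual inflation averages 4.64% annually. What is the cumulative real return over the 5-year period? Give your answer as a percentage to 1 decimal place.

-3.0%

The annual real rate is (1+4.0%)/(1+4.64%) − 1 = -0.6116%.
Compounded over 5 years: (1 + -0.006116)^5 − 1 ≈ -0.03021.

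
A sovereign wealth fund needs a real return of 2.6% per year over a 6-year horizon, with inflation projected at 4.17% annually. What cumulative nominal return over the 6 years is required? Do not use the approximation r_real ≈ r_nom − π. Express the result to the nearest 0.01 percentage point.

49.05%

Required annual nominal rate: (1+2.6%)(1+4.17%) − 1 = 6.87842%.
Cumulative over 6 years: (1 + 0.0687842)^6 − 1 ≈ 0.49053.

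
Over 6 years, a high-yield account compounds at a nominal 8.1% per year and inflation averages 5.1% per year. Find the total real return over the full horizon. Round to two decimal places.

The annual real rate is (1+8.1%)/(1+5.1%) − 1 = 2.8544%.
Compounded over 6 years: (1 + 0.028544)^6 − 1 ≈ 0.18396.

18.40%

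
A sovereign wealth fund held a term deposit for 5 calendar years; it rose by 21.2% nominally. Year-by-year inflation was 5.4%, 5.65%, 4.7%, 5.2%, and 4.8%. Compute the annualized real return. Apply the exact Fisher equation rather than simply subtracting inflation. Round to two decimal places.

-1.17%

Cumulative inflation factor: 1.054 × 1.0565 × 1.047 × 1.052 × 1.048 ≈ 1.28539.
Nominal growth factor: 1.21200. Real growth factor = 1.21200 / 1.28539 ≈ 0.94291.
Annualized: 0.94291^(1/5) − 1 ≈ -0.01169.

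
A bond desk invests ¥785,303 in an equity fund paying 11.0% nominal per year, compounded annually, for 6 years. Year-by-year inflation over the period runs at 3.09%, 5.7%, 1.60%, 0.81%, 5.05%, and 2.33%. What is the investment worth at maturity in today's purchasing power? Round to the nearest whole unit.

Nominal value at maturity: ¥785,303 × (1 + 11.0%)^6 ≈ ¥1,468,842.
Price-level factor over 6 years: 1.0309 × 1.057 × 1.0160 × 1.0081 × 1.0505 × 1.0233 ≈ 1.1997420492.
Dividing the nominal maturity value by the price-level factor gives the value in today's money.

¥1,224,298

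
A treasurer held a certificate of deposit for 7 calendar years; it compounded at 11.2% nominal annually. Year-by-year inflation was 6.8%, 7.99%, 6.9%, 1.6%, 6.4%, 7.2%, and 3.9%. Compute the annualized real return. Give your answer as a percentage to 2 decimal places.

5.10%

Cumulative inflation factor: 1.068 × 1.0799 × 1.069 × 1.016 × 1.064 × 1.072 × 1.039 ≈ 1.48449.
Nominal growth factor: 2.10249. Real growth factor = 2.10249 / 1.48449 ≈ 1.41630.
Annualized: 1.41630^(1/7) − 1 ≈ 0.05098.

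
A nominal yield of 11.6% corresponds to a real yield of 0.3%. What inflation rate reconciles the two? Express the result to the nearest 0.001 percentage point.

From (1+r_nom) = (1+r_real)(1+π), we get 1+π = (1 + 11.6%)/(1 + 0.3%) = 1.116/1.003 ≈ 1.11266.
So π ≈ 11.2662%.

11.266%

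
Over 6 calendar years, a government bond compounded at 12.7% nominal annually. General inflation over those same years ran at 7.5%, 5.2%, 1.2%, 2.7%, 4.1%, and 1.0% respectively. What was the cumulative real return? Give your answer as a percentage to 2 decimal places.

65.80%

Cumulative inflation factor: 1.075 × 1.052 × 1.012 × 1.027 × 1.041 × 1.010 ≈ 1.23580.
Nominal growth factor: 2.04901. Real growth factor = 2.04901 / 1.23580 ≈ 1.65804.
Total real return ≈ 65.8045%.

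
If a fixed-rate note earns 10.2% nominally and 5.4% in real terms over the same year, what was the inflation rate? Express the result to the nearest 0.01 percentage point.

4.55%

From (1+r_nom) = (1+r_real)(1+π), we get 1+π = (1 + 10.2%)/(1 + 5.4%) = 1.102/1.054 ≈ 1.04554.
So π ≈ 4.5541%.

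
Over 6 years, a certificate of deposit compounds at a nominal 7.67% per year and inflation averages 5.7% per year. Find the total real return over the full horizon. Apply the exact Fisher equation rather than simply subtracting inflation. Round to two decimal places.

11.72%

The annual real rate is (1+7.67%)/(1+5.7%) − 1 = 1.8638%.
Compounded over 6 years: (1 + 0.018638)^6 − 1 ≈ 0.11717.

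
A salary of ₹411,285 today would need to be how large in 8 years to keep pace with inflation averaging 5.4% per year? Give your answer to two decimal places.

₹626,423.09

Cumulative price-level factor: (1+5.4%)^8 ≈ 1.5230876162.
Multiplying ₹411,285 by the price-level factor gives the future nominal sum.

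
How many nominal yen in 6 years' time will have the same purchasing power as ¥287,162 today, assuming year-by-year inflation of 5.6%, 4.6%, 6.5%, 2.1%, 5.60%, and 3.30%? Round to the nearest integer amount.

¥376,238

Cumulative price-level factor: 1.056 × 1.046 × 1.065 × 1.021 × 1.0560 × 1.0330 ≈ 1.3101927512.
Multiplying ¥287,162 by the price-level factor gives the future nominal sum.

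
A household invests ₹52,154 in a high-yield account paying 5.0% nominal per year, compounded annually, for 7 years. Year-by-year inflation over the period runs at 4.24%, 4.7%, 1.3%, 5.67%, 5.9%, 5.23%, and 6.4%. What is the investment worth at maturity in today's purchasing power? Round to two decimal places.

₹52,977.73

Nominal value at maturity: ₹52,154 × (1 + 5.0%)^7 ≈ ₹73,385.92.
Price-level factor over 7 years: 1.0424 × 1.047 × 1.013 × 1.0567 × 1.059 × 1.0523 × 1.064 ≈ 1.3852220487.
Dividing the nominal maturity value by the price-level factor gives the value in today's money.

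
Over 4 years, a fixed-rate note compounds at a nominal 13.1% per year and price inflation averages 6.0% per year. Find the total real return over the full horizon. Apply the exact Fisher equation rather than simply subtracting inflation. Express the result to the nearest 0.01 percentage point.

29.61%

The annual real rate is (1+13.1%)/(1+6.0%) − 1 = 6.6981%.
Compounded over 4 years: (1 + 0.066981)^4 − 1 ≈ 0.29607.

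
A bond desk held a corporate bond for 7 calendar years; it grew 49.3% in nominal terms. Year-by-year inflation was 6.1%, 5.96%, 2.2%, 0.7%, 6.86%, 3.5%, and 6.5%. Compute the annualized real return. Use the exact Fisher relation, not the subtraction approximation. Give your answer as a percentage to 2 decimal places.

Cumulative inflation factor: 1.061 × 1.0596 × 1.022 × 1.007 × 1.0686 × 1.035 × 1.065 ≈ 1.36283.
Nominal growth factor: 1.49300. Real growth factor = 1.49300 / 1.36283 ≈ 1.09551.
Annualized: 1.09551^(1/7) − 1 ≈ 0.01312.

1.31%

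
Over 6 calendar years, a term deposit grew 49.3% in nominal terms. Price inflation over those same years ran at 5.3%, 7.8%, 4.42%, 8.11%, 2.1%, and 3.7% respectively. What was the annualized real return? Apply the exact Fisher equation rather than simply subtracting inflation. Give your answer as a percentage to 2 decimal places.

1.61%

Cumulative inflation factor: 1.053 × 1.078 × 1.0442 × 1.0811 × 1.021 × 1.037 ≈ 1.35675.
Nominal growth factor: 1.49300. Real growth factor = 1.49300 / 1.35675 ≈ 1.10042.
Annualized: 1.10042^(1/6) − 1 ≈ 0.01608.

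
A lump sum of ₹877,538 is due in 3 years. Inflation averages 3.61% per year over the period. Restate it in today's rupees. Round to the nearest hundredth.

Price-level factor over 3 years: (1 + 3.61%)^3 ≈ 1.1122566759.
Purchasing power today: ₹877,538 divided by that factor.

₹788,970.76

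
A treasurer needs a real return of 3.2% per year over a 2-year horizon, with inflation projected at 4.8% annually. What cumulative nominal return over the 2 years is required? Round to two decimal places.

Required annual nominal rate: (1+3.2%)(1+4.8%) − 1 = 8.1536%.
Cumulative over 2 years: (1 + 0.081536)^2 − 1 ≈ 0.16972.

16.97%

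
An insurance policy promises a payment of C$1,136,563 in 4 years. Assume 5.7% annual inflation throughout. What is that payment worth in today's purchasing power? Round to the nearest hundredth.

C$910,528.54

Price-level factor over 4 years: (1 + 5.7%)^4 ≈ 1.2482453280.
Purchasing power today: C$1,136,563 divided by that factor.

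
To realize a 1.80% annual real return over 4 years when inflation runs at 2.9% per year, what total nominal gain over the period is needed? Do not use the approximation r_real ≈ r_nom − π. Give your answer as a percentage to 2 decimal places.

Required annual nominal rate: (1+1.80%)(1+2.9%) − 1 = 4.7522%.
Cumulative over 4 years: (1 + 0.047522)^4 − 1 ≈ 0.20407.

20.41%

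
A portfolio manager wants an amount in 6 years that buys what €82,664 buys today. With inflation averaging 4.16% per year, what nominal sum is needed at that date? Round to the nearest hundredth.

Cumulative price-level factor: (1+4.16%)^6 ≈ 1.2770439012.
Multiplying €82,664 by the price-level factor gives the future nominal sum.

€105,565.56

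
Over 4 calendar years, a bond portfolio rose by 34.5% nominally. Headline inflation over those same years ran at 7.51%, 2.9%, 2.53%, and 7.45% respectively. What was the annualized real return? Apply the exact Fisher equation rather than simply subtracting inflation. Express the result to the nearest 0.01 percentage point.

2.49%

Cumulative inflation factor: 1.0751 × 1.029 × 1.0253 × 1.0745 ≈ 1.21877.
Nominal growth factor: 1.34500. Real growth factor = 1.34500 / 1.21877 ≈ 1.10357.
Annualized: 1.10357^(1/4) − 1 ≈ 0.02494.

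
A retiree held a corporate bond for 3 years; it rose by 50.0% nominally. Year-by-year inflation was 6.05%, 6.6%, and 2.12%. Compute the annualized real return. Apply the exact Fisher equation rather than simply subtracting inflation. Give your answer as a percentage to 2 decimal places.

Cumulative inflation factor: 1.0605 × 1.066 × 1.0212 ≈ 1.15446.
Nominal growth factor: 1.50000. Real growth factor = 1.50000 / 1.15446 ≈ 1.29931.
Annualized: 1.29931^(1/3) − 1 ≈ 0.09120.

9.12%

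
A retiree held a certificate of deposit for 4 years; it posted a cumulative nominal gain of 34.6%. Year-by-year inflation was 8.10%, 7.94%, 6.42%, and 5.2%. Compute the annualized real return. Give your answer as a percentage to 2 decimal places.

Cumulative inflation factor: 1.0810 × 1.0794 × 1.0642 × 1.052 ≈ 1.30631.
Nominal growth factor: 1.34600. Real growth factor = 1.34600 / 1.30631 ≈ 1.03038.
Annualized: 1.03038^(1/4) − 1 ≈ 0.00751.

0.75%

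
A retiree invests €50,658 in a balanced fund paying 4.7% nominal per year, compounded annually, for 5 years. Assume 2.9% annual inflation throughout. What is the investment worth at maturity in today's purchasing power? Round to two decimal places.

Nominal value at maturity: €50,658 × (1 + 4.7%)^5 ≈ €63,735.51.
Price-level factor over 5 years: (1 + 2.9%)^5 ≈ 1.1536574469.
Dividing the nominal maturity value by the price-level factor gives the value in today's money.

€55,246.48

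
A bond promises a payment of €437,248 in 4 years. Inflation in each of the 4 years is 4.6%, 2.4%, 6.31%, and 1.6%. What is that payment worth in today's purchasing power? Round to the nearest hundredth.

€377,944.79

Price-level factor over 4 years: 1.046 × 1.024 × 1.0631 × 1.016 ≈ 1.1569097130.
Purchasing power today: €437,248 divided by that factor.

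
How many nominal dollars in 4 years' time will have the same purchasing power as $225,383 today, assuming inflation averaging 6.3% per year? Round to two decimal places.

Cumulative price-level factor: (1+6.3%)^4 ≈ 1.2768299410.
Multiplying $225,383 by the price-level factor gives the future nominal sum.

$287,775.76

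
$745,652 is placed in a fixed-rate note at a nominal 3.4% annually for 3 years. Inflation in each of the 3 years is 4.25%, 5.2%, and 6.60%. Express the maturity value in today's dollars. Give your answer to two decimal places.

Nominal value at maturity: $745,652 × (1 + 3.4%)^3 ≈ $824,323.73.
Price-level factor over 3 years: 1.0425 × 1.052 × 1.0660 = 1.16909286.
The maturity value deflated by that factor is the answer in today's purchasing power.

$705,096.88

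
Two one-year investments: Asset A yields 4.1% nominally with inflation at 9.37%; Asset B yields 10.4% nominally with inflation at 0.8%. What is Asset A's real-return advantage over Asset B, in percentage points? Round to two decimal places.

Asset A real return: 1.041/1.0937 − 1 = -4.819%.
Asset B real return: 1.104/1.008 − 1 = 9.524%.
Difference: -4.819 − 9.524 = -14.343 pp.

-14.34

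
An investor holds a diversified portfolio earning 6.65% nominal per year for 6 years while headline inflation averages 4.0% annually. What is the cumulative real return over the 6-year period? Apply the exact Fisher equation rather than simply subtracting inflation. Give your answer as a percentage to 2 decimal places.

16.30%

The annual real rate is (1+6.65%)/(1+4.0%) − 1 = 2.5481%.
Compounded over 6 years: (1 + 0.025481)^6 − 1 ≈ 0.16296.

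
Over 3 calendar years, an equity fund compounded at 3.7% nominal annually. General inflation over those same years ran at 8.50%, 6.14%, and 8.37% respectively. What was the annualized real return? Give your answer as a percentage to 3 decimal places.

-3.682%

Cumulative inflation factor: 1.0850 × 1.0614 × 1.0837 ≈ 1.24801.
Nominal growth factor: 1.11516. Real growth factor = 1.11516 / 1.24801 ≈ 0.89355.
Annualized: 0.89355^(1/3) − 1 ≈ -0.03682.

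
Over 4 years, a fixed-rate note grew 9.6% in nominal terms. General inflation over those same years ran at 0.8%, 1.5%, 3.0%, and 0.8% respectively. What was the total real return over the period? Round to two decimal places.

3.18%

Cumulative inflation factor: 1.008 × 1.015 × 1.030 × 1.008 ≈ 1.06224.
Nominal growth factor: 1.09600. Real growth factor = 1.09600 / 1.06224 ≈ 1.03178.
Total real return ≈ 3.1778%.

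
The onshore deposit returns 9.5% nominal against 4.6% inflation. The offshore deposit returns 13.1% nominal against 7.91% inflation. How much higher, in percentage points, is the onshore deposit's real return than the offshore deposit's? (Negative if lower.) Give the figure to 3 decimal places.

-0.125

The onshore deposit real return: 1.095/1.046 − 1 = 4.6845%.
The offshore deposit real return: 1.131/1.0791 − 1 = 4.8096%.
Difference: 4.6845 − 4.8096 = -0.1251 pp.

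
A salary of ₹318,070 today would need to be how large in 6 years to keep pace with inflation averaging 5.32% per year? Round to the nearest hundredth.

Cumulative price-level factor: (1+5.32%)^6 ≈ 1.3647877088.
Multiplying ₹318,070 by the price-level factor gives the future nominal sum.

₹434,098.03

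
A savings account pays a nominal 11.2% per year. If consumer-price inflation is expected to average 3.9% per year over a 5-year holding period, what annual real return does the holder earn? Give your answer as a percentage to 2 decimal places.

With constant rates the annual real return is the same each year: (1+11.2%)/(1+3.9%) − 1 = 0.07026.

7.03%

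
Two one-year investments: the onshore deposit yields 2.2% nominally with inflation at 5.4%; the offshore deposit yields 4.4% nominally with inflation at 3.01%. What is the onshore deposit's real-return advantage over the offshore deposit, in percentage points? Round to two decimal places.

The onshore deposit real return: 1.022/1.054 − 1 = -3.036%.
The offshore deposit real return: 1.044/1.0301 − 1 = 1.349%.
Difference: -3.036 − 1.349 = -4.385 pp.

-4.39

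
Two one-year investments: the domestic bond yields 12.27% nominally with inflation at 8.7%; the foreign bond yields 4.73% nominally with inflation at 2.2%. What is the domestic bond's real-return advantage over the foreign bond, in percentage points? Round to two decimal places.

0.81

The domestic bond real return: 1.1227/1.087 − 1 = 3.284%.
The foreign bond real return: 1.0473/1.022 − 1 = 2.476%.
Difference: 3.284 − 2.476 = 0.808 pp.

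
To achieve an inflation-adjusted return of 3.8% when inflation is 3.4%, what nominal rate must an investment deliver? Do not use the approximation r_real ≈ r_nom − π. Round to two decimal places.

By the Fisher equation, 1 + r_nom = (1 + 3.8%)(1 + 3.4%) = 1.038 × 1.034 = 1.073292.
So r_nom = 7.3292%.

7.33%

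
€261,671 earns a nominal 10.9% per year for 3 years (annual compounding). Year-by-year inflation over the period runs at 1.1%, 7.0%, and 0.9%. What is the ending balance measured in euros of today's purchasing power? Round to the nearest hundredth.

€326,982.22

Nominal value at maturity: €261,671 × (1 + 10.9%)^3 ≈ €356,903.03.
Price-level factor over 3 years: 1.011 × 1.070 × 1.009 = 1.09150593.
Dividing the nominal maturity value by the price-level factor gives the value in today's money.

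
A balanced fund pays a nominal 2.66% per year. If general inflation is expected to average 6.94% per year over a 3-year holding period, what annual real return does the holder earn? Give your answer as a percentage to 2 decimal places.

-4.00%

With constant rates the annual real return is the same each year: (1+2.66%)/(1+6.94%) − 1 = -0.04002.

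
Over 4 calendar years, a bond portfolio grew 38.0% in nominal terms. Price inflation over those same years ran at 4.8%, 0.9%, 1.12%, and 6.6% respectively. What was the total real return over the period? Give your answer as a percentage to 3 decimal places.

21.069%

Cumulative inflation factor: 1.048 × 1.009 × 1.0112 × 1.066 ≈ 1.13985.
Nominal growth factor: 1.38000. Real growth factor = 1.38000 / 1.13985 ≈ 1.21069.
Total real return ≈ 21.0688%.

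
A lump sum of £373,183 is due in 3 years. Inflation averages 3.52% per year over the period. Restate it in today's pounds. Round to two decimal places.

£336,394.64

Price-level factor over 3 years: (1 + 3.52%)^3 ≈ 1.1093607342.
Purchasing power today: £373,183 divided by that factor.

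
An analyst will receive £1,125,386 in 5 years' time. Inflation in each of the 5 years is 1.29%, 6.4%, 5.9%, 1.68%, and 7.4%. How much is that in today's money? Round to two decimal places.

£902,937.17

Price-level factor over 5 years: 1.0129 × 1.064 × 1.059 × 1.0168 × 1.074 ≈ 1.2463613648.
Purchasing power today: £1,125,386 divided by that factor.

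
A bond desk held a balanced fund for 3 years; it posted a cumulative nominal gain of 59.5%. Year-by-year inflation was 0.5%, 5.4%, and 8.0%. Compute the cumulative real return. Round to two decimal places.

39.42%

Cumulative inflation factor: 1.005 × 1.054 × 1.080 ≈ 1.14401.
Nominal growth factor: 1.59500. Real growth factor = 1.59500 / 1.14401 ≈ 1.39422.
Total real return ≈ 39.4217%.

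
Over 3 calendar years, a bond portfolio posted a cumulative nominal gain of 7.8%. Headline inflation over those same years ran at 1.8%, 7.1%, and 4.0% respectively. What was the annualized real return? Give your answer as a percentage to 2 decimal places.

-1.67%

Cumulative inflation factor: 1.018 × 1.071 × 1.040 ≈ 1.13389.
Nominal growth factor: 1.07800. Real growth factor = 1.07800 / 1.13389 ≈ 0.95071.
Annualized: 0.95071^(1/3) − 1 ≈ -0.01671.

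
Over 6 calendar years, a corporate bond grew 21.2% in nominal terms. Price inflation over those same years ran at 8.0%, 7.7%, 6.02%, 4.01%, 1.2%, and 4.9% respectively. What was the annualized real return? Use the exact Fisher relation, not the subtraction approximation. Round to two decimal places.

Cumulative inflation factor: 1.080 × 1.077 × 1.0602 × 1.0401 × 1.012 × 1.049 ≈ 1.36163.
Nominal growth factor: 1.21200. Real growth factor = 1.21200 / 1.36163 ≈ 0.89011.
Annualized: 0.89011^(1/6) − 1 ≈ -0.01921.

-1.92%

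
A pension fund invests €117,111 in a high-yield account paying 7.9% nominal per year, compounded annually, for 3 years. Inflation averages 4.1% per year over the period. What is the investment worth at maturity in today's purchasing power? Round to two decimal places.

€130,409.68

Nominal value at maturity: €117,111 × (1 + 7.9%)^3 ≈ €147,116.72.
Price-level factor over 3 years: (1 + 4.1%)^3 = 1.128111921.
Dividing the nominal maturity value by the price-level factor gives the value in today's money.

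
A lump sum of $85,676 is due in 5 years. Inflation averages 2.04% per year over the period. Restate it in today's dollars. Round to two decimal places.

$77,447.42

Price-level factor over 5 years: (1 + 2.04%)^5 ≈ 1.1062473661.
Purchasing power today: $85,676 divided by that factor.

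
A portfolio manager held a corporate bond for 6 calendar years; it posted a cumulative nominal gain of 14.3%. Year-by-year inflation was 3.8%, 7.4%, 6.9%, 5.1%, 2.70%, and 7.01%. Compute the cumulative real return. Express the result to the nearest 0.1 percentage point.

Cumulative inflation factor: 1.038 × 1.074 × 1.069 × 1.051 × 1.0270 × 1.0701 ≈ 1.37650.
Nominal growth factor: 1.14300. Real growth factor = 1.14300 / 1.37650 ≈ 0.83037.
Total real return ≈ -16.9634%.

-17.0%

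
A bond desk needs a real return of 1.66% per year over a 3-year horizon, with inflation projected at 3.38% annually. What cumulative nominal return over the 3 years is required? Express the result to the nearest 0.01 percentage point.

16.08%

Required annual nominal rate: (1+1.66%)(1+3.38%) − 1 = 5.096108%.
Cumulative over 3 years: (1 + 0.05096108)^3 − 1 ≈ 0.16081.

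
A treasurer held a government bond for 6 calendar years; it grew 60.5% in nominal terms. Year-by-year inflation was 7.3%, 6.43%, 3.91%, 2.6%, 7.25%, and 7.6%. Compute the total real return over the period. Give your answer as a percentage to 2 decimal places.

Cumulative inflation factor: 1.073 × 1.0643 × 1.0391 × 1.026 × 1.0725 × 1.076 ≈ 1.40501.
Nominal growth factor: 1.60500. Real growth factor = 1.60500 / 1.40501 ≈ 1.14234.
Total real return ≈ 14.2344%.

14.23%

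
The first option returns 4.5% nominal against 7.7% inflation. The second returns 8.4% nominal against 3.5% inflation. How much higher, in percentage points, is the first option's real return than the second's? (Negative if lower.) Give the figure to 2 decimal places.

The first option real return: 1.045/1.077 − 1 = -2.971%.
The second real return: 1.084/1.035 − 1 = 4.734%.
Difference: -2.971 − 4.734 = -7.705 pp.

-7.71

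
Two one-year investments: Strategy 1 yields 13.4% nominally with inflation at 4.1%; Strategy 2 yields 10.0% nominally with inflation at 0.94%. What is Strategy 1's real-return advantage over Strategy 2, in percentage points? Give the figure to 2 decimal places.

Strategy 1 real return: 1.134/1.041 − 1 = 8.934%.
Strategy 2 real return: 1.100/1.0094 − 1 = 8.976%.
Difference: 8.934 − 8.976 = -0.042 pp.

-0.04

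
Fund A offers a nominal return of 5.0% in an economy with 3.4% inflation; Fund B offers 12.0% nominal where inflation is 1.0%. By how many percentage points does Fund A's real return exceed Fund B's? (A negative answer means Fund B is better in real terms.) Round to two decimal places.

-9.34

Fund A real return: 1.050/1.034 − 1 = 1.547%.
Fund B real return: 1.120/1.010 − 1 = 10.891%.
Difference: 1.547 − 10.891 = -9.344 pp.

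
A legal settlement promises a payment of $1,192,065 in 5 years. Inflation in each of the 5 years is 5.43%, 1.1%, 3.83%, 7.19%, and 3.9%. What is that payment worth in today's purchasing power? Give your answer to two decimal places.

Price-level factor over 5 years: 1.0543 × 1.011 × 1.0383 × 1.0719 × 1.039 ≈ 1.2325599008.
Purchasing power today: $1,192,065 divided by that factor.

$967,145.69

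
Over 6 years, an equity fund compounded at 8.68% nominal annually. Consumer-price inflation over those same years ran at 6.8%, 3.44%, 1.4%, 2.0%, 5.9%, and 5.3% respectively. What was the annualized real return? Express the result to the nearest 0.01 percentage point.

4.38%

Cumulative inflation factor: 1.068 × 1.0344 × 1.014 × 1.020 × 1.059 × 1.053 ≈ 1.27415.
Nominal growth factor: 1.64777. Real growth factor = 1.64777 / 1.27415 ≈ 1.29323.
Annualized: 1.29323^(1/6) − 1 ≈ 0.04379.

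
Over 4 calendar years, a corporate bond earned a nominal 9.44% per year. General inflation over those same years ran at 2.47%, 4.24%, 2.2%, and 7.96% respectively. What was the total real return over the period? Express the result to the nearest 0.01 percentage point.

Cumulative inflation factor: 1.0247 × 1.0424 × 1.022 × 1.0796 ≈ 1.17854.
Nominal growth factor: 1.43451. Real growth factor = 1.43451 / 1.17854 ≈ 1.21719.
Total real return ≈ 21.7193%.

21.72%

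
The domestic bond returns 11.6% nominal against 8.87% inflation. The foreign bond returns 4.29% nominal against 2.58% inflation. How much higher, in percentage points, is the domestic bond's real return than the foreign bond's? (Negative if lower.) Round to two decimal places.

The domestic bond real return: 1.116/1.0887 − 1 = 2.508%.
The foreign bond real return: 1.0429/1.0258 − 1 = 1.667%.
Difference: 2.508 − 1.667 = 0.841 pp.

0.84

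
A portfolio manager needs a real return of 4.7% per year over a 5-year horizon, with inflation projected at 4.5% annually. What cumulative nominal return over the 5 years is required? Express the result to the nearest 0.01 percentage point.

56.79%

Required annual nominal rate: (1+4.7%)(1+4.5%) − 1 = 9.4115%.
Cumulative over 5 years: (1 + 0.094115)^5 − 1 ≈ 0.56789.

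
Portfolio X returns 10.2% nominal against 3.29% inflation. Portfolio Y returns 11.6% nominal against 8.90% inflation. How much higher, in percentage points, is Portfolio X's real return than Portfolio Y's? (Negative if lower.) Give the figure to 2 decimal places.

4.21

Portfolio X real return: 1.102/1.0329 − 1 = 6.690%.
Portfolio Y real return: 1.116/1.0890 − 1 = 2.479%.
Difference: 6.690 − 2.479 = 4.211 pp.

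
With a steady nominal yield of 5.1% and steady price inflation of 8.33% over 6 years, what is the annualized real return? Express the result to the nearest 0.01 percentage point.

-2.98%

With constant rates the annual real return is the same each year: (1+5.1%)/(1+8.33%) − 1 = -0.02982.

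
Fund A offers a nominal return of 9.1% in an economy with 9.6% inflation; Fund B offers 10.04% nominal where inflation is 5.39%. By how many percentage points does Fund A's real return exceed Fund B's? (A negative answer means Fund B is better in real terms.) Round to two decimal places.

-4.87

Fund A real return: 1.091/1.096 − 1 = -0.456%.
Fund B real return: 1.1004/1.0539 − 1 = 4.412%.
Difference: -0.456 − 4.412 = -4.868 pp.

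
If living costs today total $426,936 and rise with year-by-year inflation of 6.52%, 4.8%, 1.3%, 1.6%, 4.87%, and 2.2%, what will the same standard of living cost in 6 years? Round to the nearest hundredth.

Cumulative price-level factor: 1.0652 × 1.048 × 1.013 × 1.016 × 1.0487 × 1.022 ≈ 1.2313960539.
The nominal amount required is $426,936 scaled up by that factor.

$525,727.31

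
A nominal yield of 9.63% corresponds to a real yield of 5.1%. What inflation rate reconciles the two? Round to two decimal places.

From (1+r_nom) = (1+r_real)(1+π), we get 1+π = (1 + 9.63%)/(1 + 5.1%) = 1.0963/1.051 ≈ 1.04310.
So π ≈ 4.3102%.

4.31%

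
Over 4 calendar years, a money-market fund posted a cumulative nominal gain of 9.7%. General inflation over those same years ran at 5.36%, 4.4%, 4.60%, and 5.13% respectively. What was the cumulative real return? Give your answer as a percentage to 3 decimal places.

-9.307%

Cumulative inflation factor: 1.0536 × 1.044 × 1.0460 × 1.0513 ≈ 1.20958.
Nominal growth factor: 1.09700. Real growth factor = 1.09700 / 1.20958 ≈ 0.90693.
Total real return ≈ -9.3074%.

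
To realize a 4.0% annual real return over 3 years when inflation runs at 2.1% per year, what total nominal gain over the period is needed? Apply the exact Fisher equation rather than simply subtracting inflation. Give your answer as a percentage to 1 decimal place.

19.7%

Required annual nominal rate: (1+4.0%)(1+2.1%) − 1 = 6.184%.
Cumulative over 3 years: (1 + 0.06184)^3 − 1 ≈ 0.19723.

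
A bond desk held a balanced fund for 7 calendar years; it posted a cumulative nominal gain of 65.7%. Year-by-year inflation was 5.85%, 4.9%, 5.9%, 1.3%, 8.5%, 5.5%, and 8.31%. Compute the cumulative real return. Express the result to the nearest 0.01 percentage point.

Cumulative inflation factor: 1.0585 × 1.049 × 1.059 × 1.013 × 1.085 × 1.055 × 1.0831 ≈ 1.47680.
Nominal growth factor: 1.65700. Real growth factor = 1.65700 / 1.47680 ≈ 1.12202.
Total real return ≈ 12.2018%.

12.20%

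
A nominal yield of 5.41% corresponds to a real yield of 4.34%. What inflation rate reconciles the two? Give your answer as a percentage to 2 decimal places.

From (1+r_nom) = (1+r_real)(1+π), we get 1+π = (1 + 5.41%)/(1 + 4.34%) = 1.0541/1.0434 ≈ 1.01025.
So π ≈ 1.0255%.

1.03%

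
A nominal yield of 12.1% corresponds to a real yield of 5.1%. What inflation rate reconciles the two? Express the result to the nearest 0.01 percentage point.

6.66%

From (1+r_nom) = (1+r_real)(1+π), we get 1+π = (1 + 12.1%)/(1 + 5.1%) = 1.121/1.051 ≈ 1.06660.
So π ≈ 6.6603%.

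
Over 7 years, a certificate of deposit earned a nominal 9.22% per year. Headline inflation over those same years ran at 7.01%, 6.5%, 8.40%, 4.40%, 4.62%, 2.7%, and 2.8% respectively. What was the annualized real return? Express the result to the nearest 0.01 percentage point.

Cumulative inflation factor: 1.0701 × 1.065 × 1.0840 × 1.0440 × 1.0462 × 1.027 × 1.028 ≈ 1.42456.
Nominal growth factor: 1.85402. Real growth factor = 1.85402 / 1.42456 ≈ 1.30147.
Annualized: 1.30147^(1/7) − 1 ≈ 0.03836.

3.84%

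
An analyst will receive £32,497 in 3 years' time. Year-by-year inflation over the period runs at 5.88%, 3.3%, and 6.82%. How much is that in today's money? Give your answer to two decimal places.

£27,814.83

Price-level factor over 3 years: 1.0588 × 1.033 × 1.0682 ≈ 1.1683334953.
Purchasing power today: £32,497 divided by that factor.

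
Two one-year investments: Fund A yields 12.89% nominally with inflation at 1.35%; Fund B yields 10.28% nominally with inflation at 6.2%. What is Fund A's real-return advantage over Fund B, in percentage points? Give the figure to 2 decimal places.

7.54

Fund A real return: 1.1289/1.0135 − 1 = 11.386%.
Fund B real return: 1.1028/1.062 − 1 = 3.842%.
Difference: 11.386 − 3.842 = 7.544 pp.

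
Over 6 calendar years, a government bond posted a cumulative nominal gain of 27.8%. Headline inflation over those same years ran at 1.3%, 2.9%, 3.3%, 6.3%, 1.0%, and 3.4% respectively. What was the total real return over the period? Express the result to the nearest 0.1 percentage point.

Cumulative inflation factor: 1.013 × 1.029 × 1.033 × 1.063 × 1.010 × 1.034 ≈ 1.19536.
Nominal growth factor: 1.27800. Real growth factor = 1.27800 / 1.19536 ≈ 1.06913.
Total real return ≈ 6.9130%.

6.9%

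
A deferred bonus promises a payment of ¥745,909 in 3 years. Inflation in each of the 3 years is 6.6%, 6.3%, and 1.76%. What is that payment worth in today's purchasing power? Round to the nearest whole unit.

¥646,872

Price-level factor over 3 years: 1.066 × 1.063 × 1.0176 = 1.1531015808.
Purchasing power today: ¥745,909 divided by that factor.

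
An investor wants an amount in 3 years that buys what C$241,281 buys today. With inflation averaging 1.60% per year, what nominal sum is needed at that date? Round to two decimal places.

C$253,048.78

Cumulative price-level factor: (1+1.60%)^3 = 1.048772096.
Multiplying C$241,281 by the price-level factor gives the future nominal sum.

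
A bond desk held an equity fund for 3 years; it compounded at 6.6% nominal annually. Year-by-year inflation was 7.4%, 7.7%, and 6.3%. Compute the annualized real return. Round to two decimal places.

-0.50%

Cumulative inflation factor: 1.074 × 1.077 × 1.063 ≈ 1.22957.
Nominal growth factor: 1.21136. Real growth factor = 1.21136 / 1.22957 ≈ 0.98519.
Annualized: 0.98519^(1/3) − 1 ≈ -0.00496.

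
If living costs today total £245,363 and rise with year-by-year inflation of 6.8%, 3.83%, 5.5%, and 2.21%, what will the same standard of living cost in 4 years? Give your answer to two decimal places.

Cumulative price-level factor: 1.068 × 1.0383 × 1.055 × 1.0221 ≈ 1.1957488025.
The nominal amount required is £245,363 scaled up by that factor.

£293,392.51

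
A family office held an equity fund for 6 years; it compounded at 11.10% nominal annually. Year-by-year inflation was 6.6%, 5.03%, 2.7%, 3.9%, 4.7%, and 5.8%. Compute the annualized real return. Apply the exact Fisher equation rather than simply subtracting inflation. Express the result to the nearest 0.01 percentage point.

Cumulative inflation factor: 1.066 × 1.0503 × 1.027 × 1.039 × 1.047 × 1.058 ≈ 1.32339.
Nominal growth factor: 1.88055. Real growth factor = 1.88055 / 1.32339 ≈ 1.42100.
Annualized: 1.42100^(1/6) − 1 ≈ 0.06031.

6.03%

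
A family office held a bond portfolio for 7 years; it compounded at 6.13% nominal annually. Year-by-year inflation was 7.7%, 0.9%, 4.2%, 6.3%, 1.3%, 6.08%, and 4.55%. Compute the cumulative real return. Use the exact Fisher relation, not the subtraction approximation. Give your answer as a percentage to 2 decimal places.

12.15%

Cumulative inflation factor: 1.077 × 1.009 × 1.042 × 1.063 × 1.013 × 1.0608 × 1.0455 ≈ 1.35231.
Nominal growth factor: 1.51659. Real growth factor = 1.51659 / 1.35231 ≈ 1.12148.
Total real return ≈ 12.1482%.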